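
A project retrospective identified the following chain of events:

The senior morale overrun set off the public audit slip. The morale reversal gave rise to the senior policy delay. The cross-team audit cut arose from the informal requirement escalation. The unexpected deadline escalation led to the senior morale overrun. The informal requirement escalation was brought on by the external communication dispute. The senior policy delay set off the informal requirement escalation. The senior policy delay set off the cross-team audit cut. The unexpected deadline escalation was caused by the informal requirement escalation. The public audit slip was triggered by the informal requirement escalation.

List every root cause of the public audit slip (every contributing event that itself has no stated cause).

the external communication dispute, the morale reversal

Tracing upstream from the public audit slip: the public audit slip ← the informal requirement escalation ← the senior policy delay ← the morale reversal.
A separate upstream branch: the public audit slip ← the informal requirement escalation ← the external communication dispute.
Each of those chain origins has no stated cause.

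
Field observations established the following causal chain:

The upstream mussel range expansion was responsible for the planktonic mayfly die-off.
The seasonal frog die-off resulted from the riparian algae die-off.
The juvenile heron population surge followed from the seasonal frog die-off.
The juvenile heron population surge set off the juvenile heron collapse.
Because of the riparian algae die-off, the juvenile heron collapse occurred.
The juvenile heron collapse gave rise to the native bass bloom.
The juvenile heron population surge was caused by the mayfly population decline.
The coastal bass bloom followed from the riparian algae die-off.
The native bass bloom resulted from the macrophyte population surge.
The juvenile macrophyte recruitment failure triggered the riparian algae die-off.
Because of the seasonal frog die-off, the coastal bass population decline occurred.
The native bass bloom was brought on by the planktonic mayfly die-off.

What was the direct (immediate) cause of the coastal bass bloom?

the riparian algae die-off

Upstream contributors include the juvenile macrophyte recruitment failure, but only the riparian algae die-off feeds directly into the coastal bass bloom.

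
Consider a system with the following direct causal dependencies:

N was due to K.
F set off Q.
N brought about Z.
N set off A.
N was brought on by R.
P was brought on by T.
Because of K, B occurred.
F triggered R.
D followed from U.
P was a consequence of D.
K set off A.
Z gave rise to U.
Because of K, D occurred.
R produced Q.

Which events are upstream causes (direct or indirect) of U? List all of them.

Immediate cause of U: Z.
Further upstream: K, F, R, N.

F, K, N, R, Z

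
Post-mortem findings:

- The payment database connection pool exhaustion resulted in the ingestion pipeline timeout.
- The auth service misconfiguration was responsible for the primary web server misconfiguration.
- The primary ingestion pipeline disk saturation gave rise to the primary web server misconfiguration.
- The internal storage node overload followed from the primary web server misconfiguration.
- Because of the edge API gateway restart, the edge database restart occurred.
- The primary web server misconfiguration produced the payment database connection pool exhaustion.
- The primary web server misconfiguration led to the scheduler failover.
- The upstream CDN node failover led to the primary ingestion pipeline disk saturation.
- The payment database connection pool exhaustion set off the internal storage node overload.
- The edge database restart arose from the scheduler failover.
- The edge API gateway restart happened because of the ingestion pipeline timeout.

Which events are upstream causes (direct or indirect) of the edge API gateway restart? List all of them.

the auth service misconfiguration, the ingestion pipeline timeout, the payment database connection pool exhaustion, the primary ingestion pipeline disk saturation, the primary web server misconfiguration, the upstream CDN node failover

Immediate cause of the edge API gateway restart: the ingestion pipeline timeout.
Further upstream: the upstream CDN node failover, the primary ingestion pipeline disk saturation, the primary web server misconfiguration, the payment database connection pool exhaustion, the auth service misconfiguration.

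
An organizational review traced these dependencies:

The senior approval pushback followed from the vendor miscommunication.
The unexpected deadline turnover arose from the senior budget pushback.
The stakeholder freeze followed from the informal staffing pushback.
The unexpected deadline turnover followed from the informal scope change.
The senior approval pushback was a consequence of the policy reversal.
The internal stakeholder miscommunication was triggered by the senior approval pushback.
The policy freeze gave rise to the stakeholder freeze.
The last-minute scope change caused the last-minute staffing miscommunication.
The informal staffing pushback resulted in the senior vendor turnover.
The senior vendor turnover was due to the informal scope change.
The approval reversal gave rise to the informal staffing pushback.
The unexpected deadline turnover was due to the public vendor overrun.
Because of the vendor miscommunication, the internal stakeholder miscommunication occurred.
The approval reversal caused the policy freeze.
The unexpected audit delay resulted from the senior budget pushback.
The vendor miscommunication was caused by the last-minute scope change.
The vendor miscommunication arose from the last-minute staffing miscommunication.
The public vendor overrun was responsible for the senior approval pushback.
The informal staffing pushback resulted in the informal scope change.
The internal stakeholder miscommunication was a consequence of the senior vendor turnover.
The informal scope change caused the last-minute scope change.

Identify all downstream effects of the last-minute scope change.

Direct effects: the last-minute staffing miscommunication, the vendor miscommunication.
2 steps out: the senior approval pushback, the internal stakeholder miscommunication.
Not reachable from it: the approval reversal, the informal staffing pushback, the policy freeze, the informal scope change, the senior budget pushback, the stakeholder freeze, the unexpected audit delay, the policy reversal, the public vendor overrun, the unexpected deadline turnover, the senior vendor turnover.

the internal stakeholder miscommunication, the last-minute staffing miscommunication, the senior approval pushback, the vendor miscommunication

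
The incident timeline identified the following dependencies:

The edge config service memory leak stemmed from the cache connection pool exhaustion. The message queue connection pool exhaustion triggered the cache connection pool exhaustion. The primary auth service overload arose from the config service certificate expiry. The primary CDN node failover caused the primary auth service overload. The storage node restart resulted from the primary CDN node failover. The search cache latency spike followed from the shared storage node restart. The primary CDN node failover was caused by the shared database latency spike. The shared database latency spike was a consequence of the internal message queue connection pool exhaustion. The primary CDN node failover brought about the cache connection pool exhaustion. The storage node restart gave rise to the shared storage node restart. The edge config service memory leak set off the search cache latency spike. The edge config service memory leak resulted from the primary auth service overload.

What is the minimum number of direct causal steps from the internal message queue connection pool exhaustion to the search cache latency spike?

Shortest chain: the internal message queue connection pool exhaustion → the shared database latency spike → the primary CDN node failover → the cache connection pool exhaustion → the edge config service memory leak → the search cache latency spike.

5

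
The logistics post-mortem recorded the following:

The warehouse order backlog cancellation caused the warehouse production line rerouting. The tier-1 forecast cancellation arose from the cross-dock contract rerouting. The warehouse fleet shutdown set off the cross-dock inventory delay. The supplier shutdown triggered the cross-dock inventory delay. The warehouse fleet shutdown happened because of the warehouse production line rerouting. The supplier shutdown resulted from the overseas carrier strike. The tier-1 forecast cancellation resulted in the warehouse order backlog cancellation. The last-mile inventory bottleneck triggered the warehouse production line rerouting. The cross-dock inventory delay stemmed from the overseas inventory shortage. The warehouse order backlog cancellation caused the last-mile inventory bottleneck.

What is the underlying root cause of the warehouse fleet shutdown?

the cross-dock contract rerouting

Tracing upstream from the warehouse fleet shutdown: the warehouse fleet shutdown ← the warehouse production line rerouting ← the warehouse order backlog cancellation ← the tier-1 forecast cancellation ← the cross-dock contract rerouting.
The cross-dock contract rerouting has no stated cause, so it is the root.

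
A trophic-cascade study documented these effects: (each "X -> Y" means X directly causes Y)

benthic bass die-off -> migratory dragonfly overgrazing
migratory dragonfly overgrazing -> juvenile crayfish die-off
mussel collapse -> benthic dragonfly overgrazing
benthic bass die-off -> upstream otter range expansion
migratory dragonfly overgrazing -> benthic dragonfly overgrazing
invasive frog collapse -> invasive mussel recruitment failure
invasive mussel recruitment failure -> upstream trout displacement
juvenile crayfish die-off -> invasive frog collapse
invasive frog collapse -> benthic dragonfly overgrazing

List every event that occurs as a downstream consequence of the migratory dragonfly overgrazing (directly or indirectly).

Direct effects: the juvenile crayfish die-off, the benthic dragonfly overgrazing.
2 steps out: the invasive frog collapse.
3 steps out: the invasive mussel recruitment failure.
4 steps out: the upstream trout displacement.
Not reachable from it: the benthic bass die-off, the upstream otter range expansion, the mussel collapse.

the benthic dragonfly overgrazing, the invasive frog collapse, the invasive mussel recruitment failure, the juvenile crayfish die-off, the upstream trout displacement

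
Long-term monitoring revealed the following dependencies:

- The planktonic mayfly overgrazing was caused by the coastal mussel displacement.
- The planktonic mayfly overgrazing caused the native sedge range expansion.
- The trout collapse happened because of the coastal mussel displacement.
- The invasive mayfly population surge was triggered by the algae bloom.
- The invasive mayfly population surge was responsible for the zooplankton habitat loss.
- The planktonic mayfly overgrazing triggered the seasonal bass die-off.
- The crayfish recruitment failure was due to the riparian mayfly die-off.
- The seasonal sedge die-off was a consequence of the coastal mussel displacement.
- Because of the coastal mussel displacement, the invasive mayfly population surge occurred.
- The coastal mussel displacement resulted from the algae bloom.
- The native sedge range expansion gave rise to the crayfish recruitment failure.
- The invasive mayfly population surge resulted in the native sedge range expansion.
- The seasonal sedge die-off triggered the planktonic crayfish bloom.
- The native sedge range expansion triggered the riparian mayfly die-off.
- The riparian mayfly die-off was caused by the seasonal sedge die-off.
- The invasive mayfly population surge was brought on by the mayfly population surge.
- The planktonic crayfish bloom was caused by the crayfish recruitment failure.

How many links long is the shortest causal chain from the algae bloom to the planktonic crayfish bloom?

3

Shortest chain: the algae bloom → the coastal mussel displacement → the seasonal sedge die-off → the planktonic crayfish bloom.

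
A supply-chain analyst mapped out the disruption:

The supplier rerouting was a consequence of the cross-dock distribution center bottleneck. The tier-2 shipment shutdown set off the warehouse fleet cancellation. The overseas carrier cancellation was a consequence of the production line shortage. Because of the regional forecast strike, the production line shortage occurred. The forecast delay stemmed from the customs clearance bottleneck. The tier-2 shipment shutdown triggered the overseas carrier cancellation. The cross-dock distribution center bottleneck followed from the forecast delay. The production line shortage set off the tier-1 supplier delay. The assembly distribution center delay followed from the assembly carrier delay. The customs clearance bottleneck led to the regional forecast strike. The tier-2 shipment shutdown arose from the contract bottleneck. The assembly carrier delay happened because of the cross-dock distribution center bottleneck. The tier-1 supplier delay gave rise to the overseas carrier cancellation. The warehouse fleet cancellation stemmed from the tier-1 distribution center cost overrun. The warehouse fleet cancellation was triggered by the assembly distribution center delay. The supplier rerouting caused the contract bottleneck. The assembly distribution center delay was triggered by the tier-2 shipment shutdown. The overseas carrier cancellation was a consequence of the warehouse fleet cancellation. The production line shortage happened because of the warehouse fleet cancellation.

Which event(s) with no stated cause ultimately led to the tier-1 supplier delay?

the customs clearance bottleneck, the tier-1 distribution center cost overrun

Tracing upstream from the tier-1 supplier delay: the tier-1 supplier delay ← the production line shortage ← the regional forecast strike ← the customs clearance bottleneck.
A separate upstream branch: the tier-1 supplier delay ← the production line shortage ← the warehouse fleet cancellation ← the tier-1 distribution center cost overrun.
Each of those chain origins has no stated cause.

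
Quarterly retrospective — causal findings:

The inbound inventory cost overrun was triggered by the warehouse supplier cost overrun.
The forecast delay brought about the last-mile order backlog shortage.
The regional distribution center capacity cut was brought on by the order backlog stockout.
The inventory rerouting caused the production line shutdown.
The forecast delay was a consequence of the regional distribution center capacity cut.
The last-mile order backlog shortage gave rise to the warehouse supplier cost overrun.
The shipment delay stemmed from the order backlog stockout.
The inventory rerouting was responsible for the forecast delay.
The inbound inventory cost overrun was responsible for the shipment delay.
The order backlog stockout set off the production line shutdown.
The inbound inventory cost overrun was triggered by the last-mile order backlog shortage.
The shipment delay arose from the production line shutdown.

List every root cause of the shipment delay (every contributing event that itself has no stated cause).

Tracing upstream from the shipment delay: the shipment delay ← the production line shutdown ← the inventory rerouting.
A separate upstream branch: the shipment delay ← the order backlog stockout.
Each of those chain origins has no stated cause.

the inventory rerouting, the order backlog stockout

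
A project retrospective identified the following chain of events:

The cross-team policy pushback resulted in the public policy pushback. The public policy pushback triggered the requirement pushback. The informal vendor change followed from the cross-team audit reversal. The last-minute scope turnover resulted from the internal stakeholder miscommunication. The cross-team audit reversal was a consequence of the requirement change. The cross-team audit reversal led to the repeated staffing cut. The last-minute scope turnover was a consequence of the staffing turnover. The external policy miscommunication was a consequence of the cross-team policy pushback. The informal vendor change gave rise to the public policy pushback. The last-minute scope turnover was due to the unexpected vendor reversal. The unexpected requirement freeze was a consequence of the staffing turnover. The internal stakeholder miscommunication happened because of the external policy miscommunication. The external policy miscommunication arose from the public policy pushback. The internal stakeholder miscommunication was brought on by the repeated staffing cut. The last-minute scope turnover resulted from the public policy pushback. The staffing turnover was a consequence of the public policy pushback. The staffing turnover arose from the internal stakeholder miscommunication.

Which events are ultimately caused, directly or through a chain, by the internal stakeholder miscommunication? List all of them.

Direct effects: the staffing turnover, the last-minute scope turnover.
2 steps out: the unexpected requirement freeze.
Not reachable from it: the requirement change, the cross-team audit reversal, the cross-team policy pushback, the repeated staffing cut, the informal vendor change, the public policy pushback, the external policy miscommunication, the unexpected vendor reversal, the requirement pushback.

the last-minute scope turnover, the staffing turnover, the unexpected requirement freeze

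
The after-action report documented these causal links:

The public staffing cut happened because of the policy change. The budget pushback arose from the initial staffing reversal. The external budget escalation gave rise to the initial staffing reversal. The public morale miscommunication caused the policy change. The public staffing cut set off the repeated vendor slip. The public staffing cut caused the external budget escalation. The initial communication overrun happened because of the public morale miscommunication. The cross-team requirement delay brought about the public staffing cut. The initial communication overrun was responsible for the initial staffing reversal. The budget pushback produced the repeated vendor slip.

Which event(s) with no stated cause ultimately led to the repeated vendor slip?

Tracing upstream from the repeated vendor slip: the repeated vendor slip ← the public staffing cut ← the policy change ← the public morale miscommunication.
A separate upstream branch: the repeated vendor slip ← the public staffing cut ← the cross-team requirement delay.
Each of those chain origins has no stated cause.

the cross-team requirement delay, the public morale miscommunication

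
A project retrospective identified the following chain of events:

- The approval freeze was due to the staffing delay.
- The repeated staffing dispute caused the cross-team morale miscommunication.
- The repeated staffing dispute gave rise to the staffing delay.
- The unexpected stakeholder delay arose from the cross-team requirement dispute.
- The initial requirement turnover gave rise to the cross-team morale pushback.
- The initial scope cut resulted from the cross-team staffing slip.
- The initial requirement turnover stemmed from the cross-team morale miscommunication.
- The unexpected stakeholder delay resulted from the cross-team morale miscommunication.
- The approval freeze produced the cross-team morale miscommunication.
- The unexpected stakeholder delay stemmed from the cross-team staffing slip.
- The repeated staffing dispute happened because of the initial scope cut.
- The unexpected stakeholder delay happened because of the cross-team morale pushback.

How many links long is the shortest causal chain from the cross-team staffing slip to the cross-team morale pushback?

Shortest chain: the cross-team staffing slip → the initial scope cut → the repeated staffing dispute → the cross-team morale miscommunication → the initial requirement turnover → the cross-team morale pushback.

5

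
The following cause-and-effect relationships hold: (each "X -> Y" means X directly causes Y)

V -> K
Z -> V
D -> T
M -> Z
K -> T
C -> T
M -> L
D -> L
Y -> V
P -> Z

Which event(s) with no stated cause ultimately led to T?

C, D, M, P, Y

Tracing upstream from T: T ← K ← V ← Z ← P.
A separate upstream branch: T ← D.
A separate upstream branch: T ← K ← V ← Z ← M.
A separate upstream branch: T ← K ← V ← Y.
A separate upstream branch: T ← C.
Each of those chain origins has no stated cause.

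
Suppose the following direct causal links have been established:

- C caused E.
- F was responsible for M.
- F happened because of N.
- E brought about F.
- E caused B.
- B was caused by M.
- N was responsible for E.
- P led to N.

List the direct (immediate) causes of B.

Upstream contributors include P, N, C, F, but only E, M feed directly into B.

E, M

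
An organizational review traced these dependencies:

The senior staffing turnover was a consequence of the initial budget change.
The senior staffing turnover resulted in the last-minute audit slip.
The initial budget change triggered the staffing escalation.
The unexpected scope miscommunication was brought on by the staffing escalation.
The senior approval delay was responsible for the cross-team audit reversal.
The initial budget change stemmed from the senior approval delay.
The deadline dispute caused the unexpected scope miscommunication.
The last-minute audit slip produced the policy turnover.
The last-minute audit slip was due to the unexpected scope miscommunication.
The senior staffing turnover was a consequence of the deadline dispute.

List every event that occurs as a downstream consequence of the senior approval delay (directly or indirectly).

the cross-team audit reversal, the initial budget change, the last-minute audit slip, the policy turnover, the senior staffing turnover, the staffing escalation, the unexpected scope miscommunication

Direct effects: the cross-team audit reversal, the initial budget change.
2 steps out: the staffing escalation, the senior staffing turnover.
3 steps out: the unexpected scope miscommunication, the last-minute audit slip.
4 steps out: the policy turnover.
Not reachable from it: the deadline dispute.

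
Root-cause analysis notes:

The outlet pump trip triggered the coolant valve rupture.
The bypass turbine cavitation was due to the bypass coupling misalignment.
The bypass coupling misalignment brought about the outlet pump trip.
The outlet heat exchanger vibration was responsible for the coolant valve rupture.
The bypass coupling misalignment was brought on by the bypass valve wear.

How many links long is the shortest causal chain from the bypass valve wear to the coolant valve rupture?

Shortest chain: the bypass valve wear → the bypass coupling misalignment → the outlet pump trip → the coolant valve rupture.

3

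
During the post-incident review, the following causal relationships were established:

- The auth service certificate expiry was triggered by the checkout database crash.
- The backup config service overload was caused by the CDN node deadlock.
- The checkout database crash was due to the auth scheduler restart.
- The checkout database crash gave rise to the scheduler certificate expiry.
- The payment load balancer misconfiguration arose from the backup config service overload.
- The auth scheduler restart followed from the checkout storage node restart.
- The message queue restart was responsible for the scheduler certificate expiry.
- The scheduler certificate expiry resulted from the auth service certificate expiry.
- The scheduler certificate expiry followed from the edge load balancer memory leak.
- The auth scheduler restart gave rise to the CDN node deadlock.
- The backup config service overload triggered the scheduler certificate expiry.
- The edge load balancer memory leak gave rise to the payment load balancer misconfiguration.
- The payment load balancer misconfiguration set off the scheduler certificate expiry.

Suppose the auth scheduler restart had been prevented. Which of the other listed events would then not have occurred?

the CDN node deadlock, the auth service certificate expiry, the backup config service overload, the checkout database crash

Downstream of the auth scheduler restart: the checkout database crash, the CDN node deadlock, the backup config service overload, the auth service certificate expiry, the payment load balancer misconfiguration, the scheduler certificate expiry.
Of those, still caused via another path: the payment load balancer misconfiguration, the scheduler certificate expiry.
The remainder have no surviving cause.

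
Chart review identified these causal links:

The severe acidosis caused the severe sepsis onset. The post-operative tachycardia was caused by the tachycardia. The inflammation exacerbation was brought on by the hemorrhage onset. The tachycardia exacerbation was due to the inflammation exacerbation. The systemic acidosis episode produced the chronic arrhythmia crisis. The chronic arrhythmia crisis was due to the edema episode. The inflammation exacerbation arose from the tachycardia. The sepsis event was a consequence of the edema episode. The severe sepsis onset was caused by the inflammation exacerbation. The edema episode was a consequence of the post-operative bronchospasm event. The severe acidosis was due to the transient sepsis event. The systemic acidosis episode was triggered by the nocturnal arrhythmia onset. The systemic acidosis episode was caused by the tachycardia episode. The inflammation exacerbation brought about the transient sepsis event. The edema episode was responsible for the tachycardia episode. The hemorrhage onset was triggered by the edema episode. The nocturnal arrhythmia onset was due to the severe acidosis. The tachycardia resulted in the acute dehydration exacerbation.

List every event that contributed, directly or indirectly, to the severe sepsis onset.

Immediate causes of the severe sepsis onset: the inflammation exacerbation, the severe acidosis.
Further upstream: the post-operative bronchospasm event, the tachycardia, the edema episode, the hemorrhage onset, the transient sepsis event.

the edema episode, the hemorrhage onset, the inflammation exacerbation, the post-operative bronchospasm event, the severe acidosis, the tachycardia, the transient sepsis event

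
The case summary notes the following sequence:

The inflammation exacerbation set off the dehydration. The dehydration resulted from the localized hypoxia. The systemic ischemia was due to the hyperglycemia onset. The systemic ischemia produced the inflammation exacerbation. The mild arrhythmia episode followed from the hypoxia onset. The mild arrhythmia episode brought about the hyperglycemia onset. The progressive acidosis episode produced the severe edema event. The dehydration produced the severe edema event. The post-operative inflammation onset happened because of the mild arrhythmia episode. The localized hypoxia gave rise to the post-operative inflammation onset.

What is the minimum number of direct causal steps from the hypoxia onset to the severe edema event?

Shortest chain: the hypoxia onset → the mild arrhythmia episode → the hyperglycemia onset → the systemic ischemia → the inflammation exacerbation → the dehydration → the severe edema event.

6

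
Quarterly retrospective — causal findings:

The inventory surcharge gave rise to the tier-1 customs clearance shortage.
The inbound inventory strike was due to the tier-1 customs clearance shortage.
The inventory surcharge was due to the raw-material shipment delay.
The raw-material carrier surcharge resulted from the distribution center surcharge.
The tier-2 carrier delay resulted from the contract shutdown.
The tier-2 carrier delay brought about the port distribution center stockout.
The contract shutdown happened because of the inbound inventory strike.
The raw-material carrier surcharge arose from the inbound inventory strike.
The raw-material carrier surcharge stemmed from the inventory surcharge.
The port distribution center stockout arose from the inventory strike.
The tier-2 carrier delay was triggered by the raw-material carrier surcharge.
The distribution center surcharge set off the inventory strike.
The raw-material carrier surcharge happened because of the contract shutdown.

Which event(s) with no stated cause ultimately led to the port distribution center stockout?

the distribution center surcharge, the raw-material shipment delay

Tracing upstream from the port distribution center stockout: the port distribution center stockout ← the tier-2 carrier delay ← the raw-material carrier surcharge ← the inventory surcharge ← the raw-material shipment delay.
A separate upstream branch: the port distribution center stockout ← the inventory strike ← the distribution center surcharge.
Each of those chain origins has no stated cause.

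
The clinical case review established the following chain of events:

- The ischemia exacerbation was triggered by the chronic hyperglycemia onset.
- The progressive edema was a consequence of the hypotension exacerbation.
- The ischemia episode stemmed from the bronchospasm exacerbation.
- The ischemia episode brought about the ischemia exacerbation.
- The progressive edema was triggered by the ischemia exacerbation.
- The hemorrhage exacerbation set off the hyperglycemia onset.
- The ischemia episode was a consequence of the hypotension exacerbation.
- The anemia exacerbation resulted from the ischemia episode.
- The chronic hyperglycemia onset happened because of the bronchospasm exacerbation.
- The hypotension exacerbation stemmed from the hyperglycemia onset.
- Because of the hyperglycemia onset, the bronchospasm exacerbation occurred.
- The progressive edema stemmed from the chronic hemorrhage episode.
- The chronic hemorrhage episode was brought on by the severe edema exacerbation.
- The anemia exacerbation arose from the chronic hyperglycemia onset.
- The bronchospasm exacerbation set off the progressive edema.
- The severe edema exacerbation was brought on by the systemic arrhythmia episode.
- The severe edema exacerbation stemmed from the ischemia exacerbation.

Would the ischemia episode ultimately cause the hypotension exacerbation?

No

The ischemia episode leads to the ischemia exacerbation, the severe edema exacerbation, the anemia exacerbation, the chronic hemorrhage episode, the progressive edema; the hypotension exacerbation is not among them.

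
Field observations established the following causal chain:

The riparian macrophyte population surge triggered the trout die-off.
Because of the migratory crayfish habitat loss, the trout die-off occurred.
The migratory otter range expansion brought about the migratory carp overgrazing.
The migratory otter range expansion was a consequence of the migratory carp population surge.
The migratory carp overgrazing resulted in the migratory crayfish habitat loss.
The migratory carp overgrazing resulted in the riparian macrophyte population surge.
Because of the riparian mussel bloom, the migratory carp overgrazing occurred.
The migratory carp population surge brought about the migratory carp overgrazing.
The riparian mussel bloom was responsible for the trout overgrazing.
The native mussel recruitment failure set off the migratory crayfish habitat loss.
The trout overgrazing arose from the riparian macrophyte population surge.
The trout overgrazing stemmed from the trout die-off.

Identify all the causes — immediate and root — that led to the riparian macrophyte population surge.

Immediate cause of the riparian macrophyte population surge: the migratory carp overgrazing.
Further upstream: the migratory carp population surge, the riparian mussel bloom, the migratory otter range expansion.

the migratory carp overgrazing, the migratory carp population surge, the migratory otter range expansion, the riparian mussel bloom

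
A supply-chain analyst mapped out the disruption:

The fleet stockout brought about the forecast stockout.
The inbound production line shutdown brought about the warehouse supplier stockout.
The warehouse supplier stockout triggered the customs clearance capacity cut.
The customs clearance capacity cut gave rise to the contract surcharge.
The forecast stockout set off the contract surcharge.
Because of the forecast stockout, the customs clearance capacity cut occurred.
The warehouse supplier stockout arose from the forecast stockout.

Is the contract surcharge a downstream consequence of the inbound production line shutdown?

Yes

There is a causal chain: the inbound production line shutdown → the warehouse supplier stockout → the customs clearance capacity cut → the contract surcharge.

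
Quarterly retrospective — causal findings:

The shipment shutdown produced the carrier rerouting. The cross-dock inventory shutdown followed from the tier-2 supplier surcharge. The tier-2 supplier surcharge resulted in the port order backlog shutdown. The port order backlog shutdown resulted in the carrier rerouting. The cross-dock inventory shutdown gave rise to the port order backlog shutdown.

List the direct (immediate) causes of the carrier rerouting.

Upstream contributors include the tier-2 supplier surcharge, the cross-dock inventory shutdown, but only the port order backlog shutdown, the shipment shutdown feed directly into the carrier rerouting.

the port order backlog shutdown, the shipment shutdown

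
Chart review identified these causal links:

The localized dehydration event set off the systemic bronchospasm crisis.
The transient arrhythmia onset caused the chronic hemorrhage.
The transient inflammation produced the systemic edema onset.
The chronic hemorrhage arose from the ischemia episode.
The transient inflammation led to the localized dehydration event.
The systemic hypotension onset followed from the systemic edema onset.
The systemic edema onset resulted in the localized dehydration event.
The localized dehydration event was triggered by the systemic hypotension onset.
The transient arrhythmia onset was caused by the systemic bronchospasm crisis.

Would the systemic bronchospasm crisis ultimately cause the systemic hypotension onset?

No

The systemic bronchospasm crisis leads to the transient arrhythmia onset, the chronic hemorrhage; the systemic hypotension onset is not among them.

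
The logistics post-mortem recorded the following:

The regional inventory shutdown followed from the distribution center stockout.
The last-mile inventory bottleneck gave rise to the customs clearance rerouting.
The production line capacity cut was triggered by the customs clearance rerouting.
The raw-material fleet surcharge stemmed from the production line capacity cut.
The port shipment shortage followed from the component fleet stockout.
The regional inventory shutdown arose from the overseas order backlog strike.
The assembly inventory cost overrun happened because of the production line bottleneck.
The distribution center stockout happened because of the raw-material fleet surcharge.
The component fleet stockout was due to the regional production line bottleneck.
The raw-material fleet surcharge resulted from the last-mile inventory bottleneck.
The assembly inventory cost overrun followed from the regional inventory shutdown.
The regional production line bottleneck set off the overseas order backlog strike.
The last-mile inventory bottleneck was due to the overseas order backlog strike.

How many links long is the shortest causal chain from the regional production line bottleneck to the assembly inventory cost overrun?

3

Shortest chain: the regional production line bottleneck → the overseas order backlog strike → the regional inventory shutdown → the assembly inventory cost overrun.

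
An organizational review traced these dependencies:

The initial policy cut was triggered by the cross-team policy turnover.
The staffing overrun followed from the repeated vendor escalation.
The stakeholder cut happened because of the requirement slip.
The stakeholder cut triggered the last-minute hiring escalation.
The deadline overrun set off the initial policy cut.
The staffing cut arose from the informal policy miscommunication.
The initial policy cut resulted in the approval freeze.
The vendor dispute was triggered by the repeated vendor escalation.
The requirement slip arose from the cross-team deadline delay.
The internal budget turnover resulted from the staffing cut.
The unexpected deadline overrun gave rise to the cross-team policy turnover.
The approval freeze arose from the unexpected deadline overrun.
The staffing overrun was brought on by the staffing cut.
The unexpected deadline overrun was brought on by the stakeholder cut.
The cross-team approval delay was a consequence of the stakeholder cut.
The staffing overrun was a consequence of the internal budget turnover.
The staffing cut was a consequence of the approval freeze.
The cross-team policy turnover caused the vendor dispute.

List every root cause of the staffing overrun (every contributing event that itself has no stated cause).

the cross-team deadline delay, the deadline overrun, the informal policy miscommunication, the repeated vendor escalation

Tracing upstream from the staffing overrun: the staffing overrun ← the staffing cut ← the approval freeze ← the initial policy cut ← the deadline overrun.
A separate upstream branch: the staffing overrun ← the staffing cut ← the approval freeze ← the unexpected deadline overrun ← the stakeholder cut ← the requirement slip ← the cross-team deadline delay.
A separate upstream branch: the staffing overrun ← the staffing cut ← the informal policy miscommunication.
A separate upstream branch: the staffing overrun ← the repeated vendor escalation.
Each of those chain origins has no stated cause.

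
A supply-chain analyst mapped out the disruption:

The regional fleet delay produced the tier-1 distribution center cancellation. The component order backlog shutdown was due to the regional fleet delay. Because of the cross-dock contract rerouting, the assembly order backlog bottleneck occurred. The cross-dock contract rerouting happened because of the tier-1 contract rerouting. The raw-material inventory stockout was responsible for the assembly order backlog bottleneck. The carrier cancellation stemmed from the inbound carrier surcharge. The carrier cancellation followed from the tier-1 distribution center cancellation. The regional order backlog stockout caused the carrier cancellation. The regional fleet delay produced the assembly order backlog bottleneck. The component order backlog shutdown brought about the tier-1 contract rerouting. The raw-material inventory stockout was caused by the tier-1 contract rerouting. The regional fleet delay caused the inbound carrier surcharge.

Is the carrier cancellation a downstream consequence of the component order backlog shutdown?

The component order backlog shutdown leads to the tier-1 contract rerouting, the raw-material inventory stockout, the cross-dock contract rerouting, the assembly order backlog bottleneck; the carrier cancellation is not among them.

No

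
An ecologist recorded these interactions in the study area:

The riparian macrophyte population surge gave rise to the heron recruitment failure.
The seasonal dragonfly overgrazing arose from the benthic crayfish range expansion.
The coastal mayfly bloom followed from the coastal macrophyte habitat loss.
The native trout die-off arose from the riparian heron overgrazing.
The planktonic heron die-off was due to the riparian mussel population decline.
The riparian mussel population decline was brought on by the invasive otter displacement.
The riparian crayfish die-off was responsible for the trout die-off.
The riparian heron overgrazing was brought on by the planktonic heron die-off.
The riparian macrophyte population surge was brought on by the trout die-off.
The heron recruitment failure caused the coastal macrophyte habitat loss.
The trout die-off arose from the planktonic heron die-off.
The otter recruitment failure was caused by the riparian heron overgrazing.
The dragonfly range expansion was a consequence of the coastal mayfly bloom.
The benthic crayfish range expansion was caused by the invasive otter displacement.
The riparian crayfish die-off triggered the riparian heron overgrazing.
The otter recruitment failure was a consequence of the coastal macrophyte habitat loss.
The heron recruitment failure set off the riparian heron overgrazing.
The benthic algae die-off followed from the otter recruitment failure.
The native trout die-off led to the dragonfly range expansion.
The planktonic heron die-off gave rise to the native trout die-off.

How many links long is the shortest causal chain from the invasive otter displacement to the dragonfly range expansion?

Shortest chain: the invasive otter displacement → the riparian mussel population decline → the planktonic heron die-off → the native trout die-off → the dragonfly range expansion.

4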